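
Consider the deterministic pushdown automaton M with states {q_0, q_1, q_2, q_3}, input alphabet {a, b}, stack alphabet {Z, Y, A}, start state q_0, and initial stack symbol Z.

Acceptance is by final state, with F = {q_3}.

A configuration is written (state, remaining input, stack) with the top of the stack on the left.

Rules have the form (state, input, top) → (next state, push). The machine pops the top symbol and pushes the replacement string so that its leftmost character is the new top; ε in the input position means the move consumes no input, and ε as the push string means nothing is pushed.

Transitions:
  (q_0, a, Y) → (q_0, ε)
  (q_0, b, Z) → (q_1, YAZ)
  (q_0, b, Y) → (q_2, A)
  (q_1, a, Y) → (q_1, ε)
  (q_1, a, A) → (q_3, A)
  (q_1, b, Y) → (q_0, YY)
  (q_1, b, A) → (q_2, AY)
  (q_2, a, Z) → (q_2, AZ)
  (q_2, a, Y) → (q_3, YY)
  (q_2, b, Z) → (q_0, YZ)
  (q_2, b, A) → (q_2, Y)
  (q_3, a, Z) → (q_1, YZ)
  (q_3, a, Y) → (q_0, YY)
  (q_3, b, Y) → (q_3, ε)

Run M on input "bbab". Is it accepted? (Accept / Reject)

Reject

(q_0, bbab, Z) ⊢ (q_1, bab, YAZ) ⊢ (q_0, ab, YYAZ) ⊢ (q_0, b, YAZ) ⊢ (q_2, ε, AAZ)
All input consumed; state q_2 ∉ F and no further ε-move applies.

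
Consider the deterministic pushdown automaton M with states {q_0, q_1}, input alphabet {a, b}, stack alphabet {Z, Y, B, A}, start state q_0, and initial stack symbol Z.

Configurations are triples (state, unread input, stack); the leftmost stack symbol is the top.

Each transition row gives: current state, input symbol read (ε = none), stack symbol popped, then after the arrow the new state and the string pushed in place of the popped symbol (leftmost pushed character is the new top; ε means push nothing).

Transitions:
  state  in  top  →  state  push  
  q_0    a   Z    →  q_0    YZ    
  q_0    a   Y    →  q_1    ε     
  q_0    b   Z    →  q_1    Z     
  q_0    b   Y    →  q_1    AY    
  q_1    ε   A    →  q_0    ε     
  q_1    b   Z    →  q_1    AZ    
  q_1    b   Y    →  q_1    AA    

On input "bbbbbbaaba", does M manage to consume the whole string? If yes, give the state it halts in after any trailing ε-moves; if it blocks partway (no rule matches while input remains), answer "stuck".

q_0

(q_0, bbbbbbaaba, Z)
  read b, top Z: go to q_1, push Z → (q_1, bbbbbaaba, Z)
  read b, top Z: go to q_1, push AZ → (q_1, bbbbaaba, AZ)
  ε-move, top A: go to q_0, push ε → (q_0, bbbbaaba, Z)
  read b, top Z: go to q_1, push Z → (q_1, bbbaaba, Z)
  read b, top Z: go to q_1, push AZ → (q_1, bbaaba, AZ)
  ε-move, top A: go to q_0, push ε → (q_0, bbaaba, Z)
  read b, top Z: go to q_1, push Z → (q_1, baaba, Z)
  read b, top Z: go to q_1, push AZ → (q_1, aaba, AZ)
  ε-move, top A: go to q_0, push ε → (q_0, aaba, Z)
  read a, top Z: go to q_0, push YZ → (q_0, aba, YZ)
  read a, top Y: go to q_1, push ε → (q_1, ba, Z)
  read b, top Z: go to q_1, push AZ → (q_1, a, AZ)
  ε-move, top A: go to q_0, push ε → (q_0, a, Z)
  read a, top Z: go to q_0, push YZ → (q_0, ε, YZ)
All input consumed; M is in state q_0.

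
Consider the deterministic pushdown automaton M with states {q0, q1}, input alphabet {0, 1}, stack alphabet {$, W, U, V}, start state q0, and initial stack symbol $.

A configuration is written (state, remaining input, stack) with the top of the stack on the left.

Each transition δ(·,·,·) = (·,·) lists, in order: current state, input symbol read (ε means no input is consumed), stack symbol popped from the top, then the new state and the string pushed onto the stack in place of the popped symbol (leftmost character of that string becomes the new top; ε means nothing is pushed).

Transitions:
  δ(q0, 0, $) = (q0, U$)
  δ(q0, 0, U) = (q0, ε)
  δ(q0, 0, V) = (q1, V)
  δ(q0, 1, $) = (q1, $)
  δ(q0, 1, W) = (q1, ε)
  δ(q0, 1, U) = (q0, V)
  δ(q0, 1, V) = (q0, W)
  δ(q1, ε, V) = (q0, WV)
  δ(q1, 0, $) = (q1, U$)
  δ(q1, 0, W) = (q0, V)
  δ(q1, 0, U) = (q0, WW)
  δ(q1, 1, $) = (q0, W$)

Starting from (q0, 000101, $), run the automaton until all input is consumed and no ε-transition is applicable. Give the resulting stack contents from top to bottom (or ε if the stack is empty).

WV$

(q0, 000101, $) ⊢ (q0, 00101, U$) ⊢ (q0, 0101, $) ⊢ (q0, 101, U$) ⊢ (q0, 01, V$) ⊢ (q1, 1, V$) ⊢ (q0, 1, WV$) ⊢ (q1, ε, V$) ⊢ (q0, ε, WV$)
All input consumed in state q0 with stack WV$.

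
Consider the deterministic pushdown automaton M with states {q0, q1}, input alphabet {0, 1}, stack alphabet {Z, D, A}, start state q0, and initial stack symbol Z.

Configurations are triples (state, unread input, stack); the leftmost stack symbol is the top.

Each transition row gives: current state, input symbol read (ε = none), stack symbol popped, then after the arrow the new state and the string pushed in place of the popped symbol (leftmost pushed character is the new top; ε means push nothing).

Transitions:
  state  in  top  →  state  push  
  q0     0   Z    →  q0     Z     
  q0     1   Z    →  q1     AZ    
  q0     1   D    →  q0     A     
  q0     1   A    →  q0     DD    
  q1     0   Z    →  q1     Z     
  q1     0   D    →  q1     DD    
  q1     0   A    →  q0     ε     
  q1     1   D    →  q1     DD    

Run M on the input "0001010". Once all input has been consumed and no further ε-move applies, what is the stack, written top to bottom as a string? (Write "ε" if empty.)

Z

(q0, 0001010, Z)
  read 0, top Z: go to q0, push Z → (q0, 001010, Z)
  read 0, top Z: go to q0, push Z → (q0, 01010, Z)
  read 0, top Z: go to q0, push Z → (q0, 1010, Z)
  read 1, top Z: go to q1, push AZ → (q1, 010, AZ)
  read 0, top A: go to q0, push ε → (q0, 10, Z)
  read 1, top Z: go to q1, push AZ → (q1, 0, AZ)
  read 0, top A: go to q0, push ε → (q0, ε, Z)
All input consumed in state q0 with stack Z.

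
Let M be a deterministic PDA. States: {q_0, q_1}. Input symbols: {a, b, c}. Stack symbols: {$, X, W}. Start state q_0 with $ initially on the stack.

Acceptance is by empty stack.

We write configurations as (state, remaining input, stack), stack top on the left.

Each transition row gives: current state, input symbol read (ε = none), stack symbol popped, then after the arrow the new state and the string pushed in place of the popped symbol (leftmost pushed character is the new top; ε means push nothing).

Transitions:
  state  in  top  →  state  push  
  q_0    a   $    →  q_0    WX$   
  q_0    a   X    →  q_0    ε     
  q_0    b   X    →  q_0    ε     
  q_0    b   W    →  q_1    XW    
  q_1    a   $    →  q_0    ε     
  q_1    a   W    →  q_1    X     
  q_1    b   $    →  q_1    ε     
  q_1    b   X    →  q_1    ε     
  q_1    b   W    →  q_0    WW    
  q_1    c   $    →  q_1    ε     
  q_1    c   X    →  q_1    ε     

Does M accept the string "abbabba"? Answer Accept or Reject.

(q_0, abbabba, $)
  read a, top $: go to q_0, push WX$ → (q_0, bbabba, WX$)
  read b, top W: go to q_1, push XW → (q_1, babba, XWX$)
  read b, top X: go to q_1, push ε → (q_1, abba, WX$)
  read a, top W: go to q_1, push X → (q_1, bba, XX$)
  read b, top X: go to q_1, push ε → (q_1, ba, X$)
  read b, top X: go to q_1, push ε → (q_1, a, $)
  read a, top $: go to q_0, push ε → (q_0, ε, ε)
All input consumed and the stack is empty.

Accept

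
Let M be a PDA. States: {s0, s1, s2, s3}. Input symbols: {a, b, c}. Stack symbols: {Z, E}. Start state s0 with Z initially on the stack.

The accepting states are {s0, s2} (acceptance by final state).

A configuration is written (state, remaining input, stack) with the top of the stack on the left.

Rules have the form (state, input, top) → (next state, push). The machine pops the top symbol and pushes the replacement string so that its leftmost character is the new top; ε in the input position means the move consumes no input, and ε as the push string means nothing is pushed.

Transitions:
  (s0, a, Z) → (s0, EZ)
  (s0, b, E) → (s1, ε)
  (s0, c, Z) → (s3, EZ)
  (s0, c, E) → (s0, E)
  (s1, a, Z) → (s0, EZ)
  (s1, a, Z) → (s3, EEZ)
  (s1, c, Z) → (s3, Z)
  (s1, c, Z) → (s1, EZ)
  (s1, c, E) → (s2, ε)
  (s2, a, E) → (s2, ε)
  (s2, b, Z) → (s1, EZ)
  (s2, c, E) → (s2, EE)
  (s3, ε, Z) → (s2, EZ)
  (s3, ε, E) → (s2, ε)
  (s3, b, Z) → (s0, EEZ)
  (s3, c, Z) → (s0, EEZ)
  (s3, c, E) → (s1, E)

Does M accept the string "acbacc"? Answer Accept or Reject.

Accept

One accepting computation: (s0, acbacc, Z) ⊢ (s0, cbacc, EZ) ⊢ (s0, bacc, EZ) ⊢ (s1, acc, Z) ⊢ (s0, cc, EZ) ⊢ (s0, c, EZ) ⊢ (s0, ε, EZ)
All input consumed and state s0 ∈ F.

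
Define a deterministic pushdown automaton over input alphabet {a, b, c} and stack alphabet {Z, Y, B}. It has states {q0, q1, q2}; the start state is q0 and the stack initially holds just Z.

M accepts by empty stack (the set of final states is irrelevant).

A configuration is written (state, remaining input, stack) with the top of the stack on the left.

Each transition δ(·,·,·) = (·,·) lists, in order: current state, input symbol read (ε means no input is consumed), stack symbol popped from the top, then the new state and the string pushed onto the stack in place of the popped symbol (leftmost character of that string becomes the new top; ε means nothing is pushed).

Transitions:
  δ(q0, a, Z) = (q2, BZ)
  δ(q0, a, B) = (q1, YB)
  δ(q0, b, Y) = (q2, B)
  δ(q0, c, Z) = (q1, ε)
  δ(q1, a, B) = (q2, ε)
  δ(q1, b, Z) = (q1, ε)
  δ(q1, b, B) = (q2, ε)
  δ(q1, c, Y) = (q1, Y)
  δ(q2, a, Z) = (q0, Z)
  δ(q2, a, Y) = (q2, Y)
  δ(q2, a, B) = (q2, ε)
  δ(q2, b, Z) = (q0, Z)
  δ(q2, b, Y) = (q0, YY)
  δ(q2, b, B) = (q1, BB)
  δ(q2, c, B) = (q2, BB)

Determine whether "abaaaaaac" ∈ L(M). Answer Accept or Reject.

(q0, abaaaaaac, Z)
  read a, top Z: go to q2, push BZ → (q2, baaaaaac, BZ)
  read b, top B: go to q1, push BB → (q1, aaaaaac, BBZ)
  read a, top B: go to q2, push ε → (q2, aaaaac, BZ)
  read a, top B: go to q2, push ε → (q2, aaaac, Z)
  read a, top Z: go to q0, push Z → (q0, aaac, Z)
  read a, top Z: go to q2, push BZ → (q2, aac, BZ)
  read a, top B: go to q2, push ε → (q2, ac, Z)
  read a, top Z: go to q0, push Z → (q0, c, Z)
  read c, top Z: go to q1, push ε → (q1, ε, ε)
All input consumed and the stack is empty.

Accept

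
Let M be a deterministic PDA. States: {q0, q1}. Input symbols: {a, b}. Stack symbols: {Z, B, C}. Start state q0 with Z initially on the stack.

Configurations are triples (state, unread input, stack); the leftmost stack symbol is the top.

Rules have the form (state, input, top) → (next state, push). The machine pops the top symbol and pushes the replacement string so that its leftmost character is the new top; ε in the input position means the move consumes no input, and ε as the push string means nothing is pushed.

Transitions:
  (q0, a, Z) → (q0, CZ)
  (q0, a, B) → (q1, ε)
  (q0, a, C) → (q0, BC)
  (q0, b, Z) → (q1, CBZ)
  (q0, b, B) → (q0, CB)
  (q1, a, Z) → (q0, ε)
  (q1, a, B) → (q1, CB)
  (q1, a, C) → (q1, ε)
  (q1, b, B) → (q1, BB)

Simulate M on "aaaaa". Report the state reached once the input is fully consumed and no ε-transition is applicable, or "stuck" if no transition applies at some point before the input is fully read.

(q0, aaaaa, Z) ⊢ (q0, aaaa, CZ) ⊢ (q0, aaa, BCZ) ⊢ (q1, aa, CZ) ⊢ (q1, a, Z) ⊢ (q0, ε, ε)
All input consumed; M is in state q0.

q0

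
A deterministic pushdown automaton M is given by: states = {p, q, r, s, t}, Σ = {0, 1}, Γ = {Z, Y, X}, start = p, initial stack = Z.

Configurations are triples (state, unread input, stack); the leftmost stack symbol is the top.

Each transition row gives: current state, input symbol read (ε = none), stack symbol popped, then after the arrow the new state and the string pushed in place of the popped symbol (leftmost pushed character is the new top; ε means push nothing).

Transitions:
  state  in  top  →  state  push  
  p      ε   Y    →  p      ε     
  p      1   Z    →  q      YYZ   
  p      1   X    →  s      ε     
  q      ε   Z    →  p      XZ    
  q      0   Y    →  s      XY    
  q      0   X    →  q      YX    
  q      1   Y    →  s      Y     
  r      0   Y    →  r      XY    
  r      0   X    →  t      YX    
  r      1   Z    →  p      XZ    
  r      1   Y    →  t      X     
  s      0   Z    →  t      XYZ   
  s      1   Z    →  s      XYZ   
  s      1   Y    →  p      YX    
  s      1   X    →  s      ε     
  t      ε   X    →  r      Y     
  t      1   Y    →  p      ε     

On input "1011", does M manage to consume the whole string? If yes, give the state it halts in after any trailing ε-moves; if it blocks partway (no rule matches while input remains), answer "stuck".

(p, 1011, Z)
  read 1, top Z: go to q, push YYZ → (q, 011, YYZ)
  read 0, top Y: go to s, push XY → (s, 11, XYYZ)
  read 1, top X: go to s, push ε → (s, 1, YYZ)
  read 1, top Y: go to p, push YX → (p, ε, YXYZ)
  ε-move, top Y: go to p, push ε → (p, ε, XYZ)
All input consumed; M is in state p.

p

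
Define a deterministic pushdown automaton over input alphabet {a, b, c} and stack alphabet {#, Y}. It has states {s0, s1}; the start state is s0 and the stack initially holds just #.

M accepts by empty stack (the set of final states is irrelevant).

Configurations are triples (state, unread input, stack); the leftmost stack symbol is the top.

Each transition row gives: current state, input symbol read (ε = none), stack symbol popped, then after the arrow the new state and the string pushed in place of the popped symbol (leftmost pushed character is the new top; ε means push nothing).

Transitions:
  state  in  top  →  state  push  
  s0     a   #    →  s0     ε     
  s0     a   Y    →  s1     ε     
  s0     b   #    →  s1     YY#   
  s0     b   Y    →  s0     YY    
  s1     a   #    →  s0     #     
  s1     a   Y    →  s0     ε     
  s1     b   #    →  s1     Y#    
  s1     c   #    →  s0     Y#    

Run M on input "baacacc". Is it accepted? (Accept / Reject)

(s0, baacacc, #)
  read b, top #: go to s1, push YY# → (s1, aacacc, YY#)
  read a, top Y: go to s0, push ε → (s0, acacc, Y#)
  read a, top Y: go to s1, push ε → (s1, cacc, #)
  read c, top #: go to s0, push Y# → (s0, acc, Y#)
  read a, top Y: go to s1, push ε → (s1, cc, #)
  read c, top #: go to s0, push Y# → (s0, c, Y#)
No transition applies at (s0, c, Y#); input not fully consumed.

Reject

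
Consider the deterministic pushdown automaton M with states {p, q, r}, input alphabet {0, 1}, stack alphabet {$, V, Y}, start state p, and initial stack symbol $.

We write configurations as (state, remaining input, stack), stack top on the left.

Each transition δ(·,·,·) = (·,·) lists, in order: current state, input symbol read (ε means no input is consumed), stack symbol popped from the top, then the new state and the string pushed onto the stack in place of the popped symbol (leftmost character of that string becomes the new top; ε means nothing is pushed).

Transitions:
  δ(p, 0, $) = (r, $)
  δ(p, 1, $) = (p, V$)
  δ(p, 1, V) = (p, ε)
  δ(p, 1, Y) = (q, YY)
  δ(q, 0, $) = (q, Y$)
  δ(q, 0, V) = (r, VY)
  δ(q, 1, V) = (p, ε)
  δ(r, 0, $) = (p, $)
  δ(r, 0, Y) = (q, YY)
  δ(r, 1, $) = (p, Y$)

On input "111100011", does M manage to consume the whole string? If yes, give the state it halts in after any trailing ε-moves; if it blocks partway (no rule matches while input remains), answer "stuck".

(p, 111100011, $)
  read 1, top $: go to p, push V$ → (p, 11100011, V$)
  read 1, top V: go to p, push ε → (p, 1100011, $)
  read 1, top $: go to p, push V$ → (p, 100011, V$)
  read 1, top V: go to p, push ε → (p, 00011, $)
  read 0, top $: go to r, push $ → (r, 0011, $)
  read 0, top $: go to p, push $ → (p, 011, $)
  read 0, top $: go to r, push $ → (r, 11, $)
  read 1, top $: go to p, push Y$ → (p, 1, Y$)
  read 1, top Y: go to q, push YY → (q, ε, YY$)
All input consumed; M is in state q.

q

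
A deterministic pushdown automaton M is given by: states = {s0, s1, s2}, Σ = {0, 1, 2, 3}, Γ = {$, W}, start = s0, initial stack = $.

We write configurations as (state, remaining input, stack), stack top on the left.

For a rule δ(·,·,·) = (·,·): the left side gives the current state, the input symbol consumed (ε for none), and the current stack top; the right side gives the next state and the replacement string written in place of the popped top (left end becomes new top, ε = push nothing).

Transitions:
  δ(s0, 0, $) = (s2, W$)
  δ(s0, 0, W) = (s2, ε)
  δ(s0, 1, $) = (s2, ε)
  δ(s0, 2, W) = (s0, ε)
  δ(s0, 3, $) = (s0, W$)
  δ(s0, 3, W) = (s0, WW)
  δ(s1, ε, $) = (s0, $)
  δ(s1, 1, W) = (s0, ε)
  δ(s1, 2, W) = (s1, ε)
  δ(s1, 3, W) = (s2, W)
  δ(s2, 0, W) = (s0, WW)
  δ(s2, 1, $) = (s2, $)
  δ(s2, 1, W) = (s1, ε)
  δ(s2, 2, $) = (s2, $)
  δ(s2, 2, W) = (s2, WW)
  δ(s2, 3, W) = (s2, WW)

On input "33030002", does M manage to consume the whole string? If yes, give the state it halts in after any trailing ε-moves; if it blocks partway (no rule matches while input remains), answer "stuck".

s0

(s0, 33030002, $)
  read 3, top $: go to s0, push W$ → (s0, 3030002, W$)
  read 3, top W: go to s0, push WW → (s0, 030002, WW$)
  read 0, top W: go to s2, push ε → (s2, 30002, W$)
  read 3, top W: go to s2, push WW → (s2, 0002, WW$)
  read 0, top W: go to s0, push WW → (s0, 002, WWW$)
  read 0, top W: go to s2, push ε → (s2, 02, WW$)
  read 0, top W: go to s0, push WW → (s0, 2, WWW$)
  read 2, top W: go to s0, push ε → (s0, ε, WW$)
All input consumed; M is in state s0.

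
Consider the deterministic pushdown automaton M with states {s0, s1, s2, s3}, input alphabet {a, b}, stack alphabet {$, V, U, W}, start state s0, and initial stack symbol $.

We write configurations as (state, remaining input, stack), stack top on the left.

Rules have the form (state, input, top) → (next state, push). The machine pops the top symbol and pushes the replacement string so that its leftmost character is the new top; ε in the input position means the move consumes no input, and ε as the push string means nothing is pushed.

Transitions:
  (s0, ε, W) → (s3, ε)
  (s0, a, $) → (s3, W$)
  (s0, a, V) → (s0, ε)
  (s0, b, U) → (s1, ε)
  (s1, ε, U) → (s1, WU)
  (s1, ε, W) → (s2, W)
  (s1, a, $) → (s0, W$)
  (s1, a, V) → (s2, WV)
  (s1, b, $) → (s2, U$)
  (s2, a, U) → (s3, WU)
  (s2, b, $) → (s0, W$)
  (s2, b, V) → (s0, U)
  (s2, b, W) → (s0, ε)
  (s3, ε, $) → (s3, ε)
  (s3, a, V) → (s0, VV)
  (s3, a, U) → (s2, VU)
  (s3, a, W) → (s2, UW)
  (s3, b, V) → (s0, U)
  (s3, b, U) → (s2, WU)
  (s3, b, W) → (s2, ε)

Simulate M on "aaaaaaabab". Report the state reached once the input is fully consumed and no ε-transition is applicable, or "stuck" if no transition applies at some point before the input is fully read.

s2

(s0, aaaaaaabab, $)
  read a, top $: go to s3, push W$ → (s3, aaaaaabab, W$)
  read a, top W: go to s2, push UW → (s2, aaaaabab, UW$)
  read a, top U: go to s3, push WU → (s3, aaaabab, WUW$)
  read a, top W: go to s2, push UW → (s2, aaabab, UWUW$)
  read a, top U: go to s3, push WU → (s3, aabab, WUWUW$)
  read a, top W: go to s2, push UW → (s2, abab, UWUWUW$)
  read a, top U: go to s3, push WU → (s3, bab, WUWUWUW$)
  read b, top W: go to s2, push ε → (s2, ab, UWUWUW$)
  read a, top U: go to s3, push WU → (s3, b, WUWUWUW$)
  read b, top W: go to s2, push ε → (s2, ε, UWUWUW$)
All input consumed; M is in state s2.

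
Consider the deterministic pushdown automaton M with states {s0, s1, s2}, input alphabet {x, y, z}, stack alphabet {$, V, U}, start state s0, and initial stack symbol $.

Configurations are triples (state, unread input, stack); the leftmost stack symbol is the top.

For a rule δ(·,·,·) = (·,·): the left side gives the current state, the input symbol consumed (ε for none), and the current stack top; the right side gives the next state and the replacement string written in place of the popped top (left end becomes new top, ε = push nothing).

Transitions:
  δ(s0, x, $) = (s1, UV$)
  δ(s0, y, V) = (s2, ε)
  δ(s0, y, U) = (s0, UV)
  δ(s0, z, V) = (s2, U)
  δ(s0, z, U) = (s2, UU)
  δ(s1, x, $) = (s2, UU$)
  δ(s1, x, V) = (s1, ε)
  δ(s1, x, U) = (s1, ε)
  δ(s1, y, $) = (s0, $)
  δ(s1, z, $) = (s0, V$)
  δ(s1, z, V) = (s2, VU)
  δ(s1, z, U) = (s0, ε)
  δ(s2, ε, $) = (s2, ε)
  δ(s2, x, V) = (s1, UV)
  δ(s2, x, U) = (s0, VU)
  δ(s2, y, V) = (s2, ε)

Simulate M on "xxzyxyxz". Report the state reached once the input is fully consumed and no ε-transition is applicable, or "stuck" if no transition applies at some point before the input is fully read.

(s0, xxzyxyxz, $) ⊢ (s1, xzyxyxz, UV$) ⊢ (s1, zyxyxz, V$) ⊢ (s2, yxyxz, VU$) ⊢ (s2, xyxz, U$) ⊢ (s0, yxz, VU$) ⊢ (s2, xz, U$) ⊢ (s0, z, VU$) ⊢ (s2, ε, UU$)
All input consumed; M is in state s2.

s2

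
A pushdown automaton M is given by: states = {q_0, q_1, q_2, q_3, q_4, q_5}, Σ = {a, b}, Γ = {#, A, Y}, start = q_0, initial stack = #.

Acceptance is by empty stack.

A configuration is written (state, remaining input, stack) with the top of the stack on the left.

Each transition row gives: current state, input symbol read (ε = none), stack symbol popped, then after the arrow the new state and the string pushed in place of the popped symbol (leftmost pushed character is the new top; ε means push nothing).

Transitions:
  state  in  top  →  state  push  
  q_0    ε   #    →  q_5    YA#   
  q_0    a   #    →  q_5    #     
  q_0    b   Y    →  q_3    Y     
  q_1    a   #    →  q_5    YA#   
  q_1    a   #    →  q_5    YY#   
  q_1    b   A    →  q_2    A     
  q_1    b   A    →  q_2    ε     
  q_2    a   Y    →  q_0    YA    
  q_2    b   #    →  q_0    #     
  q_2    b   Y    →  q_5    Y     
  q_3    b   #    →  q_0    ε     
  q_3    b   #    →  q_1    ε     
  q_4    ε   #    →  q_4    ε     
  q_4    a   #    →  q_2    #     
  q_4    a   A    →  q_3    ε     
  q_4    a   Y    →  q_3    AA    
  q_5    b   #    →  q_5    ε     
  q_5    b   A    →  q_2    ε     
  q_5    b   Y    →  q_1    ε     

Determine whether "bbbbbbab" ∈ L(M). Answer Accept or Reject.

Accept

One accepting computation: (q_0, bbbbbbab, #) ⊢ (q_5, bbbbbbab, YA#) ⊢ (q_1, bbbbbab, A#) ⊢ (q_2, bbbbab, #) ⊢ (q_0, bbbab, #) ⊢ (q_5, bbbab, YA#) ⊢ (q_1, bbab, A#) ⊢ (q_2, bab, #) ⊢ (q_0, ab, #) ⊢ (q_5, b, #) ⊢ (q_5, ε, ε)
All input consumed and the stack is empty.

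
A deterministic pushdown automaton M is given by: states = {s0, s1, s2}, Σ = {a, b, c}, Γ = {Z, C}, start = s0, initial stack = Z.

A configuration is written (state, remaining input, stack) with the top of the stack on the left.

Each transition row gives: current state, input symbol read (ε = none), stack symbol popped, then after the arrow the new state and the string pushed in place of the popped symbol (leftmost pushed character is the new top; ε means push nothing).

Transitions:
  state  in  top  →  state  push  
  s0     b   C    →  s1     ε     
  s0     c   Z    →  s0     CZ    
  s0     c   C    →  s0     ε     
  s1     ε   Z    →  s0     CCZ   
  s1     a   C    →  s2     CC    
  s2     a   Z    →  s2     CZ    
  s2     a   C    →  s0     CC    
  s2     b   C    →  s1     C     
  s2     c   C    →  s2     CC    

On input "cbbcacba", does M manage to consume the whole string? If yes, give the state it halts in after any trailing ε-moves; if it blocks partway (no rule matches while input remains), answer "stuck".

(s0, cbbcacba, Z)
  read c, top Z: go to s0, push CZ → (s0, bbcacba, CZ)
  read b, top C: go to s1, push ε → (s1, bcacba, Z)
  ε-move, top Z: go to s0, push CCZ → (s0, bcacba, CCZ)
  read b, top C: go to s1, push ε → (s1, cacba, CZ)
No transition for (s1, c, top C); M blocks with input cacba remaining.

stuck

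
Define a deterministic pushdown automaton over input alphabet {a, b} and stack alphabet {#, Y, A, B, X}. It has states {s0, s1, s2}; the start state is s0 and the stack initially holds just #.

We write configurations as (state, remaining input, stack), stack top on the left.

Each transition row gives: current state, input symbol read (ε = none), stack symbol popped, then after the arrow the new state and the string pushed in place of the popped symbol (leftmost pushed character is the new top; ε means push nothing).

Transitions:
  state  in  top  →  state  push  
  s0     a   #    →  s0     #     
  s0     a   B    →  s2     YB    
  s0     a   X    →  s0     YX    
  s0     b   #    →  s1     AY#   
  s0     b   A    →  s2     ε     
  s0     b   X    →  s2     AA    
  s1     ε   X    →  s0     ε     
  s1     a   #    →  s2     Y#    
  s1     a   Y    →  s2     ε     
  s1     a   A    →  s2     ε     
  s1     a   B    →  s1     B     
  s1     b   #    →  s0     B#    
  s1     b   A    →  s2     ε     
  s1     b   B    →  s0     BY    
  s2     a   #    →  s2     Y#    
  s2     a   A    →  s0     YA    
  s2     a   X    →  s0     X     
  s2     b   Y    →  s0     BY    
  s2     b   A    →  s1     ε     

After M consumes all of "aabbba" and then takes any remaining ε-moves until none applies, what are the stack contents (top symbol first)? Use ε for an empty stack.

(s0, aabbba, #)
  read a, top #: go to s0, push # → (s0, abbba, #)
  read a, top #: go to s0, push # → (s0, bbba, #)
  read b, top #: go to s1, push AY# → (s1, bba, AY#)
  read b, top A: go to s2, push ε → (s2, ba, Y#)
  read b, top Y: go to s0, push BY → (s0, a, BY#)
  read a, top B: go to s2, push YB → (s2, ε, YBY#)
All input consumed in state s2 with stack YBY#.

YBY#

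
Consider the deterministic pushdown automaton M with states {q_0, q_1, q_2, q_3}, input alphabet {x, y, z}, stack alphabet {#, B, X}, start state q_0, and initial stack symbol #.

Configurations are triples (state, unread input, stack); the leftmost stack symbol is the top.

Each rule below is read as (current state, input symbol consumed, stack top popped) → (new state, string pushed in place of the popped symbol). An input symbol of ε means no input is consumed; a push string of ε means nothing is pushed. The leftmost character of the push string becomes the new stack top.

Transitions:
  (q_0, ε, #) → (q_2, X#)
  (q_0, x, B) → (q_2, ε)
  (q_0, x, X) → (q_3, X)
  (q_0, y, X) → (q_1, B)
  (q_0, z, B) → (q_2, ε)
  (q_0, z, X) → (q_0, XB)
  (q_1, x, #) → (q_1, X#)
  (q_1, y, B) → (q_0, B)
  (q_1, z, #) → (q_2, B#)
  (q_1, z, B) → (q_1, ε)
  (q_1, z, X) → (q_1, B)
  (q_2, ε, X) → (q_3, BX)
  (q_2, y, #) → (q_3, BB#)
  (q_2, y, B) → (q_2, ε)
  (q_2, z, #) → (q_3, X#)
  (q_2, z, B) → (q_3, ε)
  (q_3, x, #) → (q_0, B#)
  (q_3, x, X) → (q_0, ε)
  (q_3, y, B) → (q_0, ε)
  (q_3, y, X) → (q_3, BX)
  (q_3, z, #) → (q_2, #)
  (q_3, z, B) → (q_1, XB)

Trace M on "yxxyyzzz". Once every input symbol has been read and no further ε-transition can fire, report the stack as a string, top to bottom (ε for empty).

#

(q_0, yxxyyzzz, #)
  ε-move, top #: go to q_2, push X# → (q_2, yxxyyzzz, X#)
  ε-move, top X: go to q_3, push BX → (q_3, yxxyyzzz, BX#)
  read y, top B: go to q_0, push ε → (q_0, xxyyzzz, X#)
  read x, top X: go to q_3, push X → (q_3, xyyzzz, X#)
  read x, top X: go to q_0, push ε → (q_0, yyzzz, #)
  ε-move, top #: go to q_2, push X# → (q_2, yyzzz, X#)
  ε-move, top X: go to q_3, push BX → (q_3, yyzzz, BX#)
  read y, top B: go to q_0, push ε → (q_0, yzzz, X#)
  read y, top X: go to q_1, push B → (q_1, zzz, B#)
  read z, top B: go to q_1, push ε → (q_1, zz, #)
  read z, top #: go to q_2, push B# → (q_2, z, B#)
  read z, top B: go to q_3, push ε → (q_3, ε, #)
All input consumed in state q_3 with stack #.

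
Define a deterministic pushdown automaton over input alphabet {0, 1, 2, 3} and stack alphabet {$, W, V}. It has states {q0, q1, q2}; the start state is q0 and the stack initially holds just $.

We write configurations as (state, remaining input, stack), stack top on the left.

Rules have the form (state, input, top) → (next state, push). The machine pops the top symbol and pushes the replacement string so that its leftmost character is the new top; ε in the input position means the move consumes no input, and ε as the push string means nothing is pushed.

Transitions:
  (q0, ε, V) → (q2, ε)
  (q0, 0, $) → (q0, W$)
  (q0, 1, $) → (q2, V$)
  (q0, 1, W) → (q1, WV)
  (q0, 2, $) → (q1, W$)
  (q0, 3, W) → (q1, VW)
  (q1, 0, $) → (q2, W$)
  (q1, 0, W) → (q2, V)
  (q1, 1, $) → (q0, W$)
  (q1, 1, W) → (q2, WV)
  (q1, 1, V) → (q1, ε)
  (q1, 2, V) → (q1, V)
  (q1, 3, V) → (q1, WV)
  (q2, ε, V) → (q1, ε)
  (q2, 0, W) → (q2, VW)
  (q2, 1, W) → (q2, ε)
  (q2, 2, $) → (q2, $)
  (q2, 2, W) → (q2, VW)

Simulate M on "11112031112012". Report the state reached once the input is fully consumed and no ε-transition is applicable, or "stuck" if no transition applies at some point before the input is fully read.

stuck

(q0, 11112031112012, $)
  read 1, top $: go to q2, push V$ → (q2, 1112031112012, V$)
  ε-move, top V: go to q1, push ε → (q1, 1112031112012, $)
  read 1, top $: go to q0, push W$ → (q0, 112031112012, W$)
  read 1, top W: go to q1, push WV → (q1, 12031112012, WV$)
  read 1, top W: go to q2, push WV → (q2, 2031112012, WVV$)
  read 2, top W: go to q2, push VW → (q2, 031112012, VWVV$)
  ε-move, top V: go to q1, push ε → (q1, 031112012, WVV$)
  read 0, top W: go to q2, push V → (q2, 31112012, VVV$)
  ε-move, top V: go to q1, push ε → (q1, 31112012, VV$)
  read 3, top V: go to q1, push WV → (q1, 1112012, WVV$)
  read 1, top W: go to q2, push WV → (q2, 112012, WVVV$)
  read 1, top W: go to q2, push ε → (q2, 12012, VVV$)
  ε-move, top V: go to q1, push ε → (q1, 12012, VV$)
  read 1, top V: go to q1, push ε → (q1, 2012, V$)
  read 2, top V: go to q1, push V → (q1, 012, V$)
No transition for (q1, 0, top V); M blocks with input 012 remaining.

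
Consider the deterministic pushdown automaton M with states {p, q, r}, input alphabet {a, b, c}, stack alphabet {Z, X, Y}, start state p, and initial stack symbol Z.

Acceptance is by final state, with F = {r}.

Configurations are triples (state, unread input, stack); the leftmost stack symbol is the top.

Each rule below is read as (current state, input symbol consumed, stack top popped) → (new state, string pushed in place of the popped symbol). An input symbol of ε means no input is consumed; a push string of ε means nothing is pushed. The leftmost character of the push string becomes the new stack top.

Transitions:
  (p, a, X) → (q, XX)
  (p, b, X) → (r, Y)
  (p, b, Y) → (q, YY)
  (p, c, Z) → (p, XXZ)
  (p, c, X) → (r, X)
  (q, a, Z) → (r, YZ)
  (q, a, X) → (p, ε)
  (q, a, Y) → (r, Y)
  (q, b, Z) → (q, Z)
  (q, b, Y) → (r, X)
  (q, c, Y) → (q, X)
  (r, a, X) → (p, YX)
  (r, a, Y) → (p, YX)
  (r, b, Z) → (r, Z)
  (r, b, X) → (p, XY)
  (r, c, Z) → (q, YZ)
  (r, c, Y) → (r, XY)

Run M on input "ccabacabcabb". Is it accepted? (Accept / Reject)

Accept

(p, ccabacabcabb, Z)
  read c, top Z: go to p, push XXZ → (p, cabacabcabb, XXZ)
  read c, top X: go to r, push X → (r, abacabcabb, XXZ)
  read a, top X: go to p, push YX → (p, bacabcabb, YXXZ)
  read b, top Y: go to q, push YY → (q, acabcabb, YYXXZ)
  read a, top Y: go to r, push Y → (r, cabcabb, YYXXZ)
  read c, top Y: go to r, push XY → (r, abcabb, XYYXXZ)
  read a, top X: go to p, push YX → (p, bcabb, YXYYXXZ)
  read b, top Y: go to q, push YY → (q, cabb, YYXYYXXZ)
  read c, top Y: go to q, push X → (q, abb, XYXYYXXZ)
  read a, top X: go to p, push ε → (p, bb, YXYYXXZ)
  read b, top Y: go to q, push YY → (q, b, YYXYYXXZ)
  read b, top Y: go to r, push X → (r, ε, XYXYYXXZ)
All input consumed; state r ∈ F.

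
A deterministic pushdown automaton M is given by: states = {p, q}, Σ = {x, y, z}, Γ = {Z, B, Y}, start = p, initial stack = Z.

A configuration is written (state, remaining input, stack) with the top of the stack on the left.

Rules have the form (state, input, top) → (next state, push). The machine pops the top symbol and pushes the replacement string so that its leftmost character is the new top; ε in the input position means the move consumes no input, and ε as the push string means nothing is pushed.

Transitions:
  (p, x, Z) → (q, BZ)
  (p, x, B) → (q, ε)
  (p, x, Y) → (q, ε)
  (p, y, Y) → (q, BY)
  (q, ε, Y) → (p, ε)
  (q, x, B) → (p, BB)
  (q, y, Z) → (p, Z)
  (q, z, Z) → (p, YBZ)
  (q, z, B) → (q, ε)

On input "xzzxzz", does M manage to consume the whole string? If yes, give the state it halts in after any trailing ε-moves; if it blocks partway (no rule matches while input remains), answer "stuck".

(p, xzzxzz, Z)
  read x, top Z: go to q, push BZ → (q, zzxzz, BZ)
  read z, top B: go to q, push ε → (q, zxzz, Z)
  read z, top Z: go to p, push YBZ → (p, xzz, YBZ)
  read x, top Y: go to q, push ε → (q, zz, BZ)
  read z, top B: go to q, push ε → (q, z, Z)
  read z, top Z: go to p, push YBZ → (p, ε, YBZ)
All input consumed; M is in state p.

p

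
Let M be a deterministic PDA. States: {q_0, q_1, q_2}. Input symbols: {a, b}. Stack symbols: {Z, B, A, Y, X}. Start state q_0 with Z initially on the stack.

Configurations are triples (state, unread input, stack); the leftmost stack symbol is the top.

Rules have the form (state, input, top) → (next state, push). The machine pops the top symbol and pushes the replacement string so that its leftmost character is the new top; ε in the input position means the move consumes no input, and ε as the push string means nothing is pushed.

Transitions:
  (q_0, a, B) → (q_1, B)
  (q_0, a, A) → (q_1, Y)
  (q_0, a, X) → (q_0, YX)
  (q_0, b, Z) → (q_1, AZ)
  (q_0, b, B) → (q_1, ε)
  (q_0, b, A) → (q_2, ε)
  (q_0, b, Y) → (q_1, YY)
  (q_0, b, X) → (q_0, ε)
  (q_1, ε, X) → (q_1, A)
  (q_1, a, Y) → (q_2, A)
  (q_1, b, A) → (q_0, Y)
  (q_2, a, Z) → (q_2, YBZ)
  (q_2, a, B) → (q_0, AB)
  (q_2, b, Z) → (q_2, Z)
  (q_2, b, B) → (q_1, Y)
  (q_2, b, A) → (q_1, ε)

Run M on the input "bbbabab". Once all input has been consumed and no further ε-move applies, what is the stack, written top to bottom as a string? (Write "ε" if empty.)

Z

(q_0, bbbabab, Z)
  read b, top Z: go to q_1, push AZ → (q_1, bbabab, AZ)
  read b, top A: go to q_0, push Y → (q_0, babab, YZ)
  read b, top Y: go to q_1, push YY → (q_1, abab, YYZ)
  read a, top Y: go to q_2, push A → (q_2, bab, AYZ)
  read b, top A: go to q_1, push ε → (q_1, ab, YZ)
  read a, top Y: go to q_2, push A → (q_2, b, AZ)
  read b, top A: go to q_1, push ε → (q_1, ε, Z)
All input consumed in state q_1 with stack Z.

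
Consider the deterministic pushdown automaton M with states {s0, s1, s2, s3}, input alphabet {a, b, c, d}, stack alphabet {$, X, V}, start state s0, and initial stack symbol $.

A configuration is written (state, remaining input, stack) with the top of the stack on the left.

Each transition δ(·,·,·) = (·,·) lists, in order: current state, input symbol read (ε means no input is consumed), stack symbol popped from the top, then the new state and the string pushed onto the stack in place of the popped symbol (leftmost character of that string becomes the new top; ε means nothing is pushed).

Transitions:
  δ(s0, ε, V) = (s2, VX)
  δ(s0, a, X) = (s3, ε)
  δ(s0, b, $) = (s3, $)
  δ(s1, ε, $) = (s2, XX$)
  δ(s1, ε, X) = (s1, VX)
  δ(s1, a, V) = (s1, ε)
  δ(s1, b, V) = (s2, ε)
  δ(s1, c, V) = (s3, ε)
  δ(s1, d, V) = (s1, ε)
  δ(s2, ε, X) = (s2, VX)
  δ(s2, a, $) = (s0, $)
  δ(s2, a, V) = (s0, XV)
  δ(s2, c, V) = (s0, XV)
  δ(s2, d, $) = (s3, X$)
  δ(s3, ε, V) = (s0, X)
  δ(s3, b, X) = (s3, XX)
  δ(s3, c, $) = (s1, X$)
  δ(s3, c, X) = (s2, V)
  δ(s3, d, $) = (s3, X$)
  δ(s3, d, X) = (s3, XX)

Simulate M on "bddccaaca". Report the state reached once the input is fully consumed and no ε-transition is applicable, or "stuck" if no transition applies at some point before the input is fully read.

s0

(s0, bddccaaca, $)
  read b, top $: go to s3, push $ → (s3, ddccaaca, $)
  read d, top $: go to s3, push X$ → (s3, dccaaca, X$)
  read d, top X: go to s3, push XX → (s3, ccaaca, XX$)
  read c, top X: go to s2, push V → (s2, caaca, VX$)
  read c, top V: go to s0, push XV → (s0, aaca, XVX$)
  read a, top X: go to s3, push ε → (s3, aca, VX$)
  ε-move, top V: go to s0, push X → (s0, aca, XX$)
  read a, top X: go to s3, push ε → (s3, ca, X$)
  read c, top X: go to s2, push V → (s2, a, V$)
  read a, top V: go to s0, push XV → (s0, ε, XV$)
All input consumed; M is in state s0.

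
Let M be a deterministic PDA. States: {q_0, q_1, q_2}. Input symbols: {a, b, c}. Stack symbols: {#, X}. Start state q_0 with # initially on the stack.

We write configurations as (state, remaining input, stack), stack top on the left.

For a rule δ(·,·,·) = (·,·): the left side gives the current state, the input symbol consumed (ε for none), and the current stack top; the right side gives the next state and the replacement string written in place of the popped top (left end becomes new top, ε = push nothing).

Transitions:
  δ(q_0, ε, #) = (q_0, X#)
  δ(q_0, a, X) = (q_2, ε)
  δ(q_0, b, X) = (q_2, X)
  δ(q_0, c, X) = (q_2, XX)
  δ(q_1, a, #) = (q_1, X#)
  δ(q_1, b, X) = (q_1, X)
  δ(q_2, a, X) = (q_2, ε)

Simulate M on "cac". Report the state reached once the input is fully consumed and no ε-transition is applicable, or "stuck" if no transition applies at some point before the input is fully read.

(q_0, cac, #)
  ε-move, top #: go to q_0, push X# → (q_0, cac, X#)
  read c, top X: go to q_2, push XX → (q_2, ac, XX#)
  read a, top X: go to q_2, push ε → (q_2, c, X#)
No transition for (q_2, c, top X); M blocks with input c remaining.

stuck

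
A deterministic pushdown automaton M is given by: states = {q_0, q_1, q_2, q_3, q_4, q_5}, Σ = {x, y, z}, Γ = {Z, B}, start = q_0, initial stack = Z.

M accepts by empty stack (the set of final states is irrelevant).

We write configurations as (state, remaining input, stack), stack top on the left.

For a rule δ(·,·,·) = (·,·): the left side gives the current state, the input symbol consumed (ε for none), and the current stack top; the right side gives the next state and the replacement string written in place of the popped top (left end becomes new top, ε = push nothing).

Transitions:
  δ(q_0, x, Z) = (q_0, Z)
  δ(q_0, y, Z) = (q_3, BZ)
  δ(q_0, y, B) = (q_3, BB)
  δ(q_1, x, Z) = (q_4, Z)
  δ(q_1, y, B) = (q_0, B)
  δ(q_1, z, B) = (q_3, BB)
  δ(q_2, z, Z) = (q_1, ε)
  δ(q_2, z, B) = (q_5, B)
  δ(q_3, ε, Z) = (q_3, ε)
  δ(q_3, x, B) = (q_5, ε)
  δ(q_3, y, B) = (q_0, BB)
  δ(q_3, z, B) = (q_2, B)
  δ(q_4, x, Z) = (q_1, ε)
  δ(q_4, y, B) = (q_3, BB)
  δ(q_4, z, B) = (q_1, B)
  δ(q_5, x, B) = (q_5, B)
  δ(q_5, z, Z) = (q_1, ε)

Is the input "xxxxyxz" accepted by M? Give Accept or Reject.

(q_0, xxxxyxz, Z)
  read x, top Z: go to q_0, push Z → (q_0, xxxyxz, Z)
  read x, top Z: go to q_0, push Z → (q_0, xxyxz, Z)
  read x, top Z: go to q_0, push Z → (q_0, xyxz, Z)
  read x, top Z: go to q_0, push Z → (q_0, yxz, Z)
  read y, top Z: go to q_3, push BZ → (q_3, xz, BZ)
  read x, top B: go to q_5, push ε → (q_5, z, Z)
  read z, top Z: go to q_1, push ε → (q_1, ε, ε)
All input consumed and the stack is empty.

Accept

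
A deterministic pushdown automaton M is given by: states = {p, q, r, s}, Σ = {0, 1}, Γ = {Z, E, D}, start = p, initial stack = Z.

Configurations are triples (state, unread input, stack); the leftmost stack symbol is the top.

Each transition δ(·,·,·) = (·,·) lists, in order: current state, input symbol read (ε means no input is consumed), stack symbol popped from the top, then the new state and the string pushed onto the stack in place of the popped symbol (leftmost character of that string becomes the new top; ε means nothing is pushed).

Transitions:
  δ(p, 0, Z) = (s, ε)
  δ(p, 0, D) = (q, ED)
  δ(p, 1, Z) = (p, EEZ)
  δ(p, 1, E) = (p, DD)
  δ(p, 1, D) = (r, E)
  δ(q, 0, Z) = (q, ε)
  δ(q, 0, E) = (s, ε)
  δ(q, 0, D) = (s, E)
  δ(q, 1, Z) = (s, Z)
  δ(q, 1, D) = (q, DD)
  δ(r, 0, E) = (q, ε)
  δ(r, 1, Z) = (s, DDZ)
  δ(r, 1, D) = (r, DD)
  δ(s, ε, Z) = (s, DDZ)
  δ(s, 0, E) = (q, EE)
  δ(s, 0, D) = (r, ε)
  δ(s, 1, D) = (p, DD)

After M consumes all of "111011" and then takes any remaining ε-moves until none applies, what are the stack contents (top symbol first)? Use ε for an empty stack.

DDDEZ

(p, 111011, Z)
  read 1, top Z: go to p, push EEZ → (p, 11011, EEZ)
  read 1, top E: go to p, push DD → (p, 1011, DDEZ)
  read 1, top D: go to r, push E → (r, 011, EDEZ)
  read 0, top E: go to q, push ε → (q, 11, DEZ)
  read 1, top D: go to q, push DD → (q, 1, DDEZ)
  read 1, top D: go to q, push DD → (q, ε, DDDEZ)
All input consumed in state q with stack DDDEZ.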